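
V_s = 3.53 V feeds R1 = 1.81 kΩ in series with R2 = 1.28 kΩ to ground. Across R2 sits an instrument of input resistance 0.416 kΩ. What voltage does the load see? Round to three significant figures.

The load sits in parallel with R2, giving an effective lower resistance R2' = R2·R_L/(R2+R_L) = 0.3140 kΩ.
Voltage divider with the loaded lower leg: V_out = 3.53 × 0.3140/(1.81 + 0.3140) = 3.53 × 0.1478 = 0.5218 V.

V_out ≈ 0.522 V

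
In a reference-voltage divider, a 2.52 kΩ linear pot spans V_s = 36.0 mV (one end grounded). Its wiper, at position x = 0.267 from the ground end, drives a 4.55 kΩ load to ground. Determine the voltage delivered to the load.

Lower segment x·R_p = 0.6728 kΩ; upper segment (1−x)·R_p = 1.847 kΩ.
Lower segment in parallel with the load: 0.6728 ‖ 4.55 = 0.5862 kΩ.
V_out = 36.0 × 0.5862/(1.847 + 0.5862) = 8.672 mV.
(Unloaded: V_out = x·V_s = 9.61 mV.)

V_out ≈ 8.67 mV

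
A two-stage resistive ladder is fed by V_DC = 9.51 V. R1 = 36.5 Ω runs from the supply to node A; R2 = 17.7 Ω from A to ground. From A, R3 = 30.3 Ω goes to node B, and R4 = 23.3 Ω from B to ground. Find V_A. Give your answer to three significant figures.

The second stage (R3 + R4 = 53.60 Ω) loads node A in parallel with R2.
Effective lower resistance at A: R2 ‖ 53.60 = 13.31 Ω.
First divider: V_A = V_DC · 13.31/(36.5 + 13.31) = 2.541 V.

V_A ≈ 2.54 V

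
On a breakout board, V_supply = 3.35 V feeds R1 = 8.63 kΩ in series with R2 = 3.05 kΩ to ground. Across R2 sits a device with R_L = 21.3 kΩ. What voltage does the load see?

V_out ≈ 0.791 V

R2 ‖ R_L = (3.05 × 21.3)/(3.05 + 21.3) = 2.668 kΩ.
Now apply the divider: V_out = 3.35 × 0.2361 = 0.7911 V.
(Unloaded it would be 0.875 V; the load pulls it down.)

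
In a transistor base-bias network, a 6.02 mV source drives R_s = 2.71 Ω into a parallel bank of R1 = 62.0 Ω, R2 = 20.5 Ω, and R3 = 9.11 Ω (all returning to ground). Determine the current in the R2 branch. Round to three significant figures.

Combine the parallel branches: R_p = (1/62.0 + 1/20.5 + 1/9.11)⁻¹ = 5.725 Ω.
V_A = 6.02 × 5.725/8.435 = 4.086 mV.
Branch current I = V_A/R2 = 4.086/20.5 = 0.1993 mA.
(Equivalently: I_total = 0.7137 mA, then current-divider fraction G_k/ΣG = 0.2793.)

I ≈ 0.199 mA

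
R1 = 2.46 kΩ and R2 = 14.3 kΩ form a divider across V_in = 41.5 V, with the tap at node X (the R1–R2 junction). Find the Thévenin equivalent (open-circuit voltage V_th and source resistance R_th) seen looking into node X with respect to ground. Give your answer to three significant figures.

V_th ≈ 35.4 V, R_th ≈ 2.10 kΩ

With X open, the divider is unloaded: V_th = 41.5 × 14.3/16.76 = 35.41 V.
Looking into X with the source shorted: R_th = R1·R2/(R1+R2) = 2.460 × 14.3/16.76 = 2.099 kΩ.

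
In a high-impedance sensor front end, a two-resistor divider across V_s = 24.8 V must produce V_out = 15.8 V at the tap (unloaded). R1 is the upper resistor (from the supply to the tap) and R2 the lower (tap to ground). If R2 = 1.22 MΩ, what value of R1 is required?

R1 ≈ 0.695 MΩ

The divider ratio is R2/(R1+R2) = 15.8/24.8 = 0.6371.
R1 = R2·(1/k − 1) = 1.22 × 0.5696 = 0.6949 MΩ.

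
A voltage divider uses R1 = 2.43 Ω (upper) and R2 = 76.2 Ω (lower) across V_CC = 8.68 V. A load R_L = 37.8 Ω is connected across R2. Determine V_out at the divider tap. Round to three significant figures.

The load sits in parallel with R2, giving an effective lower resistance R2' = R2·R_L/(R2+R_L) = 25.27 Ω.
Voltage divider with the loaded lower leg: V_out = 8.68 × 25.27/(2.43 + 25.27) = 8.68 × 0.9123 = 7.918 V.

V_out ≈ 7.92 V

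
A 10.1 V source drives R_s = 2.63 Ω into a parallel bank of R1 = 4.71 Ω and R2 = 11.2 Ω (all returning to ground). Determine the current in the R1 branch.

Equivalent of the parallel group: R_p = 3.316 Ω.
Node voltage V_A = V_in · R_p/(R_s + R_p) = 10.1 × 0.5577 = 5.632 V.
I(R1) = V_A / R1 = 5.632/4.71 = 1.196 A.
(Equivalently: I_total = 1.699 A, then current-divider fraction G_k/ΣG = 0.7040.)

I ≈ 1.20 A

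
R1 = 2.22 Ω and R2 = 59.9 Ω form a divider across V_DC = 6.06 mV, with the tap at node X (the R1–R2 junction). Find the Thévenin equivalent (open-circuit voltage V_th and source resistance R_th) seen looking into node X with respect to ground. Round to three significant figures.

V_th ≈ 5.84 mV, R_th ≈ 2.14 Ω

Open-circuit (no load on X): V_th = V_DC · R2/(R1 + R2) = 6.06 × 59.9/(2.220 + 59.9) = 5.843 mV.
Looking into X with the source shorted: R_th = R1·R2/(R1+R2) = 2.220 × 59.9/62.12 = 2.141 Ω.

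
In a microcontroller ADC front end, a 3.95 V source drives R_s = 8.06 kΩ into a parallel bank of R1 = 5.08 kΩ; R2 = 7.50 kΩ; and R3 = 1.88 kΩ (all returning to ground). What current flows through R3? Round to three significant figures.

I ≈ 0.264 mA

Parallel bank: R_p = 1/(1/5.08 + 1/7.50 + 1/1.88) = 1.160 kΩ.
V_A = 3.95 × 1.160/9.220 = 0.4969 V.
I(R3) = V_A / R3 = 0.4969/1.88 = 0.2643 mA.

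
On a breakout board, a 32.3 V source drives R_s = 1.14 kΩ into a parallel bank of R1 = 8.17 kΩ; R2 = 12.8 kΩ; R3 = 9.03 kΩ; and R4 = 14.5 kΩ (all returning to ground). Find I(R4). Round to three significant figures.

Parallel bank: R_p = 1/(1/8.17 + 1/12.8 + 1/9.03 + 1/14.5) = 2.630 kΩ.
V_A by voltage divider: V_A = 32.3 × 2.630/(1.14 + 2.630) = 22.53 V.
Branch current I = V_A/R4 = 22.53/14.5 = 1.554 mA.

I ≈ 1.55 mA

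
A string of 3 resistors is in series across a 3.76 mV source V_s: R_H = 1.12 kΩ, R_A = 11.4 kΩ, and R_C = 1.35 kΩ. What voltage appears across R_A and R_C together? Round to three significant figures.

ΣR = 1.12 + 11.4 + 1.35 = 13.87 kΩ.
R_{R_A..R_C} = 11.4 + 1.35 = 12.75 kΩ.
V = V_s · R/ΣR = 3.76 × 0.9193 = 3.456 mV.

V ≈ 3.46 mV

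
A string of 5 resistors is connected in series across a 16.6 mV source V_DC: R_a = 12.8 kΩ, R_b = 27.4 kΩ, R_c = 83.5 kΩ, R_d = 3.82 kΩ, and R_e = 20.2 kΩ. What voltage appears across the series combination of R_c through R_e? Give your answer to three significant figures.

ΣR = 12.8 + 27.4 + 83.5 + 3.82 + 20.2 = 147.7 kΩ.
R_{R_c..R_e} = 83.5 + 3.82 + 20.2 = 107.5 kΩ.
By the voltage-divider rule, V = 16.6 × 107.5/147.7 = 12.08 mV.

V ≈ 12.1 mV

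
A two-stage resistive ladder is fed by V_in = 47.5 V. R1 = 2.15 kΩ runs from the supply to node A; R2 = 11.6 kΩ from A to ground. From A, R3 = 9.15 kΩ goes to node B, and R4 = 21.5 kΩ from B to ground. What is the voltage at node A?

Node A sees R2 in parallel with the series input of stage 2, R3 + R4 = 30.65 kΩ.
Effective lower resistance at A: R2 ‖ 30.65 = 8.415 kΩ.
V_A = 47.5 × 8.415/(2.15 + 8.415) = 37.83 V.

V_A ≈ 37.8 V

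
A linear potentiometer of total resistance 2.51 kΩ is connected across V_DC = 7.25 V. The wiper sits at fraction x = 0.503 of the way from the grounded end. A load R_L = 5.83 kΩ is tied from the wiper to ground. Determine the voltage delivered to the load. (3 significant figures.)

V_out ≈ 3.29 V

Split the track: R_lower = x·R_p = 1.263 kΩ, R_upper = (1−x)·R_p = 1.247 kΩ.
R_L loads the lower segment: effective lower R = 1.038 kΩ.
Then V_out = V_DC · 1.038/(1.247 + 1.038) = 3.292 V.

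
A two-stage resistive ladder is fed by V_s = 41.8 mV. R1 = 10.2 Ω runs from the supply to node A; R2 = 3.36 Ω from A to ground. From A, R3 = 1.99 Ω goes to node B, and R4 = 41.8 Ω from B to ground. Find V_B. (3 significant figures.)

V_B ≈ 9.35 mV

Looking into the second stage from A: R3 + R4 = 43.79 Ω appears in parallel with R2.
R2 ‖ (R3+R4) = 3.121 Ω.
First divider: V_A = V_s · 3.121/(10.2 + 3.121) = 9.792 mV.
V_B = V_A × 0.9546 = 9.347 mV.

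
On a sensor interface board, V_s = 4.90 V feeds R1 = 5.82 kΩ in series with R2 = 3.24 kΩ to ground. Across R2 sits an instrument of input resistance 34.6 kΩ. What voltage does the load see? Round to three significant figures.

First combine the lower leg with the load: R2 ‖ R_L = 2.963 kΩ.
Now apply the divider: V_out = 4.90 × 0.3373 = 1.653 V.

V_out ≈ 1.65 V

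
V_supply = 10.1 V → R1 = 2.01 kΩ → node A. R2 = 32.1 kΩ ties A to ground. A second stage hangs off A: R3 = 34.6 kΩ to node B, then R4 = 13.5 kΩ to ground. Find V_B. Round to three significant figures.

Node A sees R2 in parallel with the series input of stage 2, R3 + R4 = 48.10 kΩ.
R2 ‖ (R3+R4) = 19.25 kΩ.
First divider: V_A = V_supply · 19.25/(2.01 + 19.25) = 9.145 V.
Then the unloaded second divider: V_B = V_A × R4/(R3+R4) = 9.145 × 0.2807 = 2.567 V.

V_B ≈ 2.57 V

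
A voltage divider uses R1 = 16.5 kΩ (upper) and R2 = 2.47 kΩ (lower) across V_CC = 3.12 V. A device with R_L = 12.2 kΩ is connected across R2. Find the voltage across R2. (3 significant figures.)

R2 ‖ R_L = (2.47 × 12.2)/(2.47 + 12.2) = 2.054 kΩ.
Then V_out = V_CC · R2'/(R1 + R2') = 3.12 × 2.054/18.55 = 0.3454 V.

V_out ≈ 0.345 V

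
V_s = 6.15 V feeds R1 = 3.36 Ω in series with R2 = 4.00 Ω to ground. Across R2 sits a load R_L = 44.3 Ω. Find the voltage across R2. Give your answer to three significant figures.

R2 ‖ R_L = (4.00 × 44.3)/(4.00 + 44.3) = 3.669 Ω.
Voltage divider with the loaded lower leg: V_out = 6.15 × 3.669/(3.36 + 3.669) = 6.15 × 0.5220 = 3.210 V.
(Unloaded it would be 3.34 V; the load pulls it down.)

V_out ≈ 3.21 V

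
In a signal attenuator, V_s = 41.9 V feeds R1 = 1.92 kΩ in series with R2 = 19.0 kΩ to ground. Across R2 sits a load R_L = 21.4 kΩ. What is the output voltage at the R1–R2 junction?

V_out ≈ 35.2 V

First combine the lower leg with the load: R2 ‖ R_L = 10.06 kΩ.
Voltage divider with the loaded lower leg: V_out = 41.9 × 10.06/(1.92 + 10.06) = 41.9 × 0.8398 = 35.19 V.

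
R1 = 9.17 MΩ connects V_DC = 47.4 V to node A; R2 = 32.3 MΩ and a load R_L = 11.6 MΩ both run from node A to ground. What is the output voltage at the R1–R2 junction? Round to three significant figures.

R2 ‖ R_L = (32.3 × 11.6)/(32.3 + 11.6) = 8.535 MΩ.
Then V_out = V_DC · R2'/(R1 + R2') = 47.4 × 8.535/17.70 = 22.85 V.
(Unloaded it would be 36.9 V; the load pulls it down.)

V_out ≈ 22.8 V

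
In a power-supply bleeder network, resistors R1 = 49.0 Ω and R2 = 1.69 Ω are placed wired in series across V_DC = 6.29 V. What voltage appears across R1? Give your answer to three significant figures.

V ≈ 6.08 V

ΣR = 49.0 + 1.69 = 50.69 Ω.
V = V_DC · R/ΣR = 6.29 × 0.9667 = 6.080 V.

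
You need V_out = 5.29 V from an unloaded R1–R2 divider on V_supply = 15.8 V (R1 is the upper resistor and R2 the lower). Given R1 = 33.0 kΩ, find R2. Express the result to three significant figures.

The divider ratio is R2/(R1+R2) = 5.29/15.8 = 0.3348.
Rearranging, R2 = R1·k/(1−k) = 33.0 × 0.5033 = 16.61 kΩ.

R2 ≈ 16.6 kΩ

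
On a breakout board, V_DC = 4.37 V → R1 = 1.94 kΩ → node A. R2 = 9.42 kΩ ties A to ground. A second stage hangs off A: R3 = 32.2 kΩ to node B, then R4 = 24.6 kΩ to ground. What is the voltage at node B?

Node A sees R2 in parallel with the series input of stage 2, R3 + R4 = 56.80 kΩ.
Effective lower resistance at A: R2 ‖ 56.80 = 8.080 kΩ.
So V_A = 4.37 × 0.8064 = 3.524 V.
Stage 2 is unloaded, so V_B = V_A · R4/(R3+R4) = 3.524 × 24.6/56.80 = 1.526 V.

V_B ≈ 1.53 V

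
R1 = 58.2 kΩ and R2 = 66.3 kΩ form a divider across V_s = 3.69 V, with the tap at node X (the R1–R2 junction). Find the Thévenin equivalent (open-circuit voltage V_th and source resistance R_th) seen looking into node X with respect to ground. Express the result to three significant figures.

V_th is the unloaded tap voltage: V_s · R2/(R1+R2) = 3.69 × 0.5325 = 1.965 V.
Looking into X with the source shorted: R_th = R1·R2/(R1+R2) = 58.20 × 66.3/124.5 = 30.99 kΩ.

V_th ≈ 1.97 V, R_th ≈ 31.0 kΩ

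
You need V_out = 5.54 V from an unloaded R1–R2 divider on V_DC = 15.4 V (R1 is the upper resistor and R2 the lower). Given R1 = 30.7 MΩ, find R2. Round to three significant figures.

V_out/V_DC = R2/(R1+R2) = 0.3597.
Rearranging, R2 = R1·k/(1−k) = 30.7 × 0.5619 = 17.25 MΩ.

R2 ≈ 17.2 MΩ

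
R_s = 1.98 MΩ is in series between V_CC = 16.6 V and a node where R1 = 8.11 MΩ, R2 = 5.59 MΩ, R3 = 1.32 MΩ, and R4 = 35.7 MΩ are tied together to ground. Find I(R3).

I ≈ 3.99 µA

Combine the parallel branches: R_p = (1/8.11 + 1/5.59 + 1/1.32 + 1/35.7)⁻¹ = 0.9193 MΩ.
V_A = 16.6 × 0.9193/2.899 = 5.263 V.
Branch current I = V_A/R3 = 5.263/1.32 = 3.987 µA.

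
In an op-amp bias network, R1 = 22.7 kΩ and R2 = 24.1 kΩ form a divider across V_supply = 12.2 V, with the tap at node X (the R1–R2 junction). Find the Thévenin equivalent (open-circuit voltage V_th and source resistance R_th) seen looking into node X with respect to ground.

Open-circuit (no load on X): V_th = V_supply · R2/(R1 + R2) = 12.2 × 24.1/(22.70 + 24.1) = 6.282 V.
Looking into X with the source shorted: R_th = R1·R2/(R1+R2) = 22.70 × 24.1/46.80 = 11.69 kΩ.

V_th ≈ 6.28 V, R_th ≈ 11.7 kΩ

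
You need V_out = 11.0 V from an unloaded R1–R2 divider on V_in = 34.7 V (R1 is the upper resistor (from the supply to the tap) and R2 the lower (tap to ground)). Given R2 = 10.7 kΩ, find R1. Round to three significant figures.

R1 ≈ 23.1 kΩ

The divider ratio is R2/(R1+R2) = 11.0/34.7 = 0.3170.
So R1 = R2 · (V_in/V_out − 1) = 10.7 × (34.7/11.0 − 1) = 10.7 × 2.155 = 23.05 kΩ.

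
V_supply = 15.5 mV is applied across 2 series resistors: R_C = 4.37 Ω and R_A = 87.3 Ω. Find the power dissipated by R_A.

ΣR = 91.67 Ω → I = 15.5/91.67 = 0.1691 mA.
V(R_A) = I·R = 14.76 mV; P = V·I = 14.76 × 0.1691 = 2.496 µW.

P ≈ 2.50 µW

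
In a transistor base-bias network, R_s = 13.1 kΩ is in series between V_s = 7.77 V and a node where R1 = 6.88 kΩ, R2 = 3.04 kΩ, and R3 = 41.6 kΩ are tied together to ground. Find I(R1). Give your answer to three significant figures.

Combine the parallel branches: R_p = (1/6.88 + 1/3.04 + 1/41.6)⁻¹ = 2.007 kΩ.
Node voltage V_A = V_s · R_p/(R_s + R_p) = 7.77 × 0.1328 = 1.032 V.
Branch current I = V_A/R1 = 1.032/6.88 = 0.1500 mA.
(Equivalently: I_total = 0.5143 mA, then current-divider fraction G_k/ΣG = 0.2917.)

I ≈ 0.150 mA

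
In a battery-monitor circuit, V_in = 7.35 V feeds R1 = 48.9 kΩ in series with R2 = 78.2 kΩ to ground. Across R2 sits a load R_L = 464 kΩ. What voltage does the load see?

V_out ≈ 4.25 V

The load sits in parallel with R2, giving an effective lower resistance R2' = R2·R_L/(R2+R_L) = 66.92 kΩ.
Then V_out = V_in · R2'/(R1 + R2') = 7.35 × 66.92/115.8 = 4.247 V.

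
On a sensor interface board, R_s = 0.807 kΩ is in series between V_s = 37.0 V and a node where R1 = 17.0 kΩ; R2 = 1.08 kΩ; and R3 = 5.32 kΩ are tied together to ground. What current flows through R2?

I ≈ 17.6 mA

Equivalent of the parallel group: R_p = 0.8527 kΩ.
V_A by voltage divider: V_A = 37.0 × 0.8527/(0.807 + 0.8527) = 19.01 V.
I(R2) = V_A / R2 = 19.01/1.08 = 17.60 mA.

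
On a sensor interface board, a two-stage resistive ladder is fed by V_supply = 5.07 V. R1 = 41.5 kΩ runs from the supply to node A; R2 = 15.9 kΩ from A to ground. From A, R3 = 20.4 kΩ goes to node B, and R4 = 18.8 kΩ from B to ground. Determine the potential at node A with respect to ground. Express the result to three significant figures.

Node A sees R2 in parallel with the series input of stage 2, R3 + R4 = 39.20 kΩ.
R2 ‖ (R3+R4) = 11.31 kΩ.
So V_A = 5.07 × 0.2142 = 1.086 V.

V_A ≈ 1.09 V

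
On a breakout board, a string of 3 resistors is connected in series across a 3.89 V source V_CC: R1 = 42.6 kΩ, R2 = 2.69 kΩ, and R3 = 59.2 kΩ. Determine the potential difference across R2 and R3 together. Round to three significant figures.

Series total: ΣR = 42.6 + 2.69 + 59.2 = 104.5 kΩ.
R_{R2..R3} = 2.69 + 59.2 = 61.89 kΩ.
V = V_CC · R/ΣR = 3.89 × 0.5923 = 2.304 V.

V ≈ 2.30 V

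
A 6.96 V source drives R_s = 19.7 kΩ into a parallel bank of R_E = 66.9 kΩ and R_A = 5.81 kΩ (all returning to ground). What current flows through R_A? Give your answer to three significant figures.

Equivalent of the parallel group: R_p = 5.346 kΩ.
V_A = 6.96 × 5.346/25.05 = 1.486 V.
I(R_A) = V_A / R_A = 1.486/5.81 = 0.2557 mA.

I ≈ 0.256 mA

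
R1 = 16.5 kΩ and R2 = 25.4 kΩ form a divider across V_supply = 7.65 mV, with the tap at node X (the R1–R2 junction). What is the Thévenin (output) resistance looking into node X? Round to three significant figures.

R_th ≈ 10.0 kΩ

Looking into X with the source shorted: R_th = R1·R2/(R1+R2) = 16.50 × 25.4/41.90 = 10.00 kΩ.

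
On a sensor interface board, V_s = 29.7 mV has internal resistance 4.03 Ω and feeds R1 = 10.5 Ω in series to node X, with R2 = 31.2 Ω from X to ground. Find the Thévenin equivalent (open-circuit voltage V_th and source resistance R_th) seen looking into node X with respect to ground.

V_th ≈ 20.3 mV, R_th ≈ 9.91 Ω

R1' = 4.03 + 10.5 = 14.53 Ω (source resistance + R1).
V_th is the unloaded tap voltage: V_s · R2/(R1'+R2) = 29.7 × 0.6823 = 20.26 mV.
Zeroing V_s shorts the top of R1' to ground, so R_th = R1' ‖ R2 = 9.913 Ω.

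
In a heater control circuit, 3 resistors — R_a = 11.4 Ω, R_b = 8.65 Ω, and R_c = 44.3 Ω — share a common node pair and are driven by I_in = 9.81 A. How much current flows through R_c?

I ≈ 0.980 A

Conductances: ΣG = 1/11.4 + 1/8.65 + 1/44.3 = 0.2259 (1/Ω).
R_c takes the fraction G_k/ΣG = 0.02257/0.2259 = 0.09993, so I = 9.81 × 0.09993 = 0.9803 A.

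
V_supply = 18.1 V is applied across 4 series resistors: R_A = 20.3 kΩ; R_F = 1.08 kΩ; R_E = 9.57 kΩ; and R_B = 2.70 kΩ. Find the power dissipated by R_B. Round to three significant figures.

ΣR = 33.65 kΩ → I = 18.1/33.65 = 0.5379 mA.
V(R_B) = I·R = 1.452 V; P = V·I = 1.452 × 0.5379 = 0.7812 mW.

P ≈ 0.781 mW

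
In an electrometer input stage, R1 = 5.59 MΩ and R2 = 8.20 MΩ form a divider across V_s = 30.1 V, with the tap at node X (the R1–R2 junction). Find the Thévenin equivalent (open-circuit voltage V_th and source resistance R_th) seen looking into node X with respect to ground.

With X open, the divider is unloaded: V_th = 30.1 × 8.20/13.79 = 17.90 V.
Zeroing V_s shorts the top of R1 to ground, so R_th = R1 ‖ R2 = 3.324 MΩ.

V_th ≈ 17.9 V, R_th ≈ 3.32 MΩ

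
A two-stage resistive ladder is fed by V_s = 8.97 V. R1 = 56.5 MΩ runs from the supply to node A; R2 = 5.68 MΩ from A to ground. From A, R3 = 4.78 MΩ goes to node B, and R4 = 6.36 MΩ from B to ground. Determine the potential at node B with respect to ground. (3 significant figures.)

V_B ≈ 0.320 V

The second stage (R3 + R4 = 11.14 MΩ) loads node A in parallel with R2.
Effective lower resistance at A: R2 ‖ 11.14 = 3.762 MΩ.
First divider: V_A = V_s · 3.762/(56.5 + 3.762) = 0.5600 V.
Then the unloaded second divider: V_B = V_A × R4/(R3+R4) = 0.5600 × 0.5709 = 0.3197 V.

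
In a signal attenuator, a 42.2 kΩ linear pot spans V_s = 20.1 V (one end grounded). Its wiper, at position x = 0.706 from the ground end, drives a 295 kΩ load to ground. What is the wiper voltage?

V_out ≈ 13.8 V

Lower segment x·R_p = 29.79 kΩ; upper segment (1−x)·R_p = 12.41 kΩ.
(x·R_p) ‖ R_L = 27.06 kΩ.
V_out = 20.1 × 27.06/(12.41 + 27.06) = 13.78 V.
(Unloaded: V_out = x·V_s = 14.2 V.)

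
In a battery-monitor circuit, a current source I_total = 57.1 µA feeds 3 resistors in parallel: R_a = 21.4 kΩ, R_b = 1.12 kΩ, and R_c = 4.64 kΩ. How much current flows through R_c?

ΣG = 1/21.4 + 1/1.12 + 1/4.64 = 1.155.
By the current-divider rule, I = I_total · G_k/ΣG = 57.1 × 0.1866 = 10.65 µA.

I ≈ 10.7 µA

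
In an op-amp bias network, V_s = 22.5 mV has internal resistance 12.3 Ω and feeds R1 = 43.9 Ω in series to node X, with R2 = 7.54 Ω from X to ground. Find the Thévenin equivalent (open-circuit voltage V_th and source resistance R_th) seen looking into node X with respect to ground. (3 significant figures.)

V_th ≈ 2.66 mV, R_th ≈ 6.65 Ω

R1' = 12.3 + 43.9 = 56.20 Ω (source resistance + R1).
V_th is the unloaded tap voltage: V_s · R2/(R1'+R2) = 22.5 × 0.1183 = 2.662 mV.
Looking into X with the source shorted: R_th = R1'·R2/(R1'+R2) = 56.20 × 7.54/63.74 = 6.648 Ω.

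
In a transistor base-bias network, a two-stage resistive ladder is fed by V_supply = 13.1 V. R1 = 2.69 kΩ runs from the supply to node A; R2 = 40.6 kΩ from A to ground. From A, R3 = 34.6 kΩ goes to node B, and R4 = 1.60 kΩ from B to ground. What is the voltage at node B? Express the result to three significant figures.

V_B ≈ 0.508 V

Looking into the second stage from A: R3 + R4 = 36.20 kΩ appears in parallel with R2.
Effective lower resistance at A: R2 ‖ 36.20 = 19.14 kΩ.
V_A = 13.1 × 19.14/(2.69 + 19.14) = 11.49 V.
V_B = V_A × 0.04420 = 0.5076 V.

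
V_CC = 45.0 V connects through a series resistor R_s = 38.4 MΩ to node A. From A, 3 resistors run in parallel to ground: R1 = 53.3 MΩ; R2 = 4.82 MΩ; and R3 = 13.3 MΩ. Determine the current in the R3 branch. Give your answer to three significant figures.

I ≈ 0.269 µA

Equivalent of the parallel group: R_p = 3.318 MΩ.
Node voltage V_A = V_CC · R_p/(R_s + R_p) = 45.0 × 0.07953 = 3.579 V.
Branch current I = V_A/R3 = 3.579/13.3 = 0.2691 µA.
(Equivalently: I_total = 1.079 µA, then current-divider fraction G_k/ΣG = 0.2494.)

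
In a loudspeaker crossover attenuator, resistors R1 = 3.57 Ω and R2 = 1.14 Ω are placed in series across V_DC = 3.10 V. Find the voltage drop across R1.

V ≈ 2.35 V

ΣR = 3.57 + 1.14 = 4.710 Ω.
V = V_DC · R/ΣR = 3.10 × 0.7580 = 2.350 V.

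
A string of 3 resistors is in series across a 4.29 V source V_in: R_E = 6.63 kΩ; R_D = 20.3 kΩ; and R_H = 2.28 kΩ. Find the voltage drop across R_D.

Series total: ΣR = 6.63 + 20.3 + 2.28 = 29.21 kΩ.
By the voltage-divider rule, V = 4.29 × 20.30/29.21 = 2.981 V.

V ≈ 2.98 V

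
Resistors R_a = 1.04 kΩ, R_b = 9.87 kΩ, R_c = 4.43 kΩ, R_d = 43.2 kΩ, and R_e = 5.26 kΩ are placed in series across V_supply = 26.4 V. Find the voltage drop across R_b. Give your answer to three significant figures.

V ≈ 4.08 V

Series total: ΣR = 1.04 + 9.87 + 4.43 + 43.2 + 5.26 = 63.80 kΩ.
Voltage divider: V = V_supply · (9.870 / 63.80) = 26.4 × 0.1547 = 4.084 V.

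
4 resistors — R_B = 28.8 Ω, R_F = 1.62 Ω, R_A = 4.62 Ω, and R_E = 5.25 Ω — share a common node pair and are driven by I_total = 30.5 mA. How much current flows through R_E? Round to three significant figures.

I ≈ 5.49 mA

Total conductance ΣG = 1/28.8 + 1/1.62 + 1/4.62 + 1/5.25 = 1.059 (units of 1/Ω).
Current divider: I(R_E) = I_total · G_k/ΣG = 30.5 × (0.1905/1.059) = 30.5 × 0.1799 = 5.486 mA.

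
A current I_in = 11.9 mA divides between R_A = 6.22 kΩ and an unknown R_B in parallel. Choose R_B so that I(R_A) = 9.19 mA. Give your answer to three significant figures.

R_B ≈ 21.1 kΩ

Two-branch current divider: I_A = I_in · R_B/(R_A + R_B).
9.19/11.9 = R_B/(R_A + R_B) → R_B = R_A · (0.7723)/(1 − 0.7723) = 6.22 × 3.391 = 21.09 kΩ.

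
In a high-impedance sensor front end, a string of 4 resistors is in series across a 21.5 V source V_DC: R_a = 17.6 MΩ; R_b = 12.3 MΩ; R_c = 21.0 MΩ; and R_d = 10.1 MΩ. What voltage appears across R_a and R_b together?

V ≈ 10.5 V

Total series resistance ΣR = 17.6 + 12.3 + 21.0 + 10.1 = 61.00 MΩ.
R_{R_a..R_b} = 17.6 + 12.3 = 29.90 MΩ.
V = V_DC · R/ΣR = 21.5 × 0.4902 = 10.54 V.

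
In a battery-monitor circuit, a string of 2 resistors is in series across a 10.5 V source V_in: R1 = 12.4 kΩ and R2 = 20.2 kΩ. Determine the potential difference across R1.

V ≈ 3.99 V

Series total: ΣR = 12.4 + 20.2 = 32.60 kΩ.
V = V_in · R/ΣR = 10.5 × 0.3804 = 3.994 V.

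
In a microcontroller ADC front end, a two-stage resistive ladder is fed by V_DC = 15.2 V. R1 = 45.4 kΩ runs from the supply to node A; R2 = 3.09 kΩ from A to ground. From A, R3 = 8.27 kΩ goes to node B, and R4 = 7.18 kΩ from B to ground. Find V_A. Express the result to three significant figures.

V_A ≈ 0.816 V

Looking into the second stage from A: R3 + R4 = 15.45 kΩ appears in parallel with R2.
Effective lower resistance at A: R2 ‖ 15.45 = 2.575 kΩ.
First divider: V_A = V_DC · 2.575/(45.4 + 2.575) = 0.8158 V.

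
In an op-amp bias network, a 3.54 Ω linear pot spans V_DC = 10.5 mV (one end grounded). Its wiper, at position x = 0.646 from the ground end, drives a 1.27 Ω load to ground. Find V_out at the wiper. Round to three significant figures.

The pot divides into 1.253 Ω above the wiper and 2.287 Ω below.
(x·R_p) ‖ R_L = 0.8165 Ω.
V_out = 10.5 × 0.8165/(1.253 + 0.8165) = 4.142 mV.

V_out ≈ 4.14 mV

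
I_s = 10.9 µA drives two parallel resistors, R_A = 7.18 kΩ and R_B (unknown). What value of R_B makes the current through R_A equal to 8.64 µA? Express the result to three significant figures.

R_B ≈ 27.4 kΩ

Two-branch current divider: I_A = I_s · R_B/(R_A + R_B).
8.64/10.9 = R_B/(R_A + R_B) → R_B = R_A · (0.7927)/(1 − 0.7927) = 7.18 × 3.823 = 27.45 kΩ.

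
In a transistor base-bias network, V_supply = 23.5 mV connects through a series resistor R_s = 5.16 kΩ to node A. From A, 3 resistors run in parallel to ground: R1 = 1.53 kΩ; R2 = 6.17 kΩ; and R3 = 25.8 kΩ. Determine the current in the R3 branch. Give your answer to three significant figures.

I ≈ 0.168 µA

Equivalent of the parallel group: R_p = 1.170 kΩ.
V_A by voltage divider: V_A = 23.5 × 1.170/(5.16 + 1.170) = 4.345 mV.
I(R3) = V_A / R3 = 4.345/25.8 = 0.1684 µA.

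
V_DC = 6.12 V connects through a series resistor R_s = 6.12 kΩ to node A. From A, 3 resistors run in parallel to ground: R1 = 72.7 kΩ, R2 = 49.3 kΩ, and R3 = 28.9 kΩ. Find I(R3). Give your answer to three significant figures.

Equivalent of the parallel group: R_p = 14.57 kΩ.
V_A by voltage divider: V_A = 6.12 × 14.57/(6.12 + 14.57) = 4.310 V.
Branch current I = V_A/R3 = 4.310/28.9 = 0.1491 mA.
(Check via current divider: I_total = 0.2958 mA; share G_k/ΣG = 0.5041 → same result.)

I ≈ 0.149 mA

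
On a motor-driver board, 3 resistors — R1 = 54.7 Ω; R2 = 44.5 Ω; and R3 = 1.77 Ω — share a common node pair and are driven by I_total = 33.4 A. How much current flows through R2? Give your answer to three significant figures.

I ≈ 1.24 A

ΣG = 1/54.7 + 1/44.5 + 1/1.77 = 0.6057.
R2 takes the fraction G_k/ΣG = 0.02247/0.6057 = 0.03710, so I = 33.4 × 0.03710 = 1.239 A.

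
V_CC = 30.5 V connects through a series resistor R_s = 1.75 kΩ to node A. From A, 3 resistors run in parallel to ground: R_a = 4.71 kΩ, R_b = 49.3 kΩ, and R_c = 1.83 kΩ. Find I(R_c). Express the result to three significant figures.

Equivalent of the parallel group: R_p = 1.284 kΩ.
Node voltage V_A = V_CC · R_p/(R_s + R_p) = 30.5 × 0.4231 = 12.91 V.
Branch current I = V_A/R_c = 12.91/1.83 = 7.052 mA.

I ≈ 7.05 mA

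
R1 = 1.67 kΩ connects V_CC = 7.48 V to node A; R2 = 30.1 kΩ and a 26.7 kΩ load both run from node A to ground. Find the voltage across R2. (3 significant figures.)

V_out ≈ 6.69 V

The load sits in parallel with R2, giving an effective lower resistance R2' = R2·R_L/(R2+R_L) = 14.15 kΩ.
Now apply the divider: V_out = 7.48 × 0.8944 = 6.690 V.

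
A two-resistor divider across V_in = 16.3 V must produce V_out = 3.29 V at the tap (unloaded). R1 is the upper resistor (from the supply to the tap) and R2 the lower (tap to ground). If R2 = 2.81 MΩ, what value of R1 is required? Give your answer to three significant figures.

R1 ≈ 11.1 MΩ

The divider ratio is R2/(R1+R2) = 3.29/16.3 = 0.2018.
Rearranging, R1 = R2·(1−k)/k = 2.81 × 3.954 = 11.11 MΩ.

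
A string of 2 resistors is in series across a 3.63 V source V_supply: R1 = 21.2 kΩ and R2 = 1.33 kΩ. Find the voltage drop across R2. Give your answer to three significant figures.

Series total: ΣR = 21.2 + 1.33 = 22.53 kΩ.
Voltage divider: V = V_supply · (1.330 / 22.53) = 3.63 × 0.05903 = 0.2143 V.

V ≈ 0.214 V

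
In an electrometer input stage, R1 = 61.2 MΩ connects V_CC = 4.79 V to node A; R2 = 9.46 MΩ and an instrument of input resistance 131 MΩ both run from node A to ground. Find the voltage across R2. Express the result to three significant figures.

R2 ‖ R_L = (9.46 × 131)/(9.46 + 131) = 8.823 MΩ.
Now apply the divider: V_out = 4.79 × 0.1260 = 0.6035 V.

V_out ≈ 0.604 V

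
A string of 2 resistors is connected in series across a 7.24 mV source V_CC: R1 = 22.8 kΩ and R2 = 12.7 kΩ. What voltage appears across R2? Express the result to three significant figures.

V ≈ 2.59 mV

ΣR = 22.8 + 12.7 = 35.50 kΩ.
By the voltage-divider rule, V = 7.24 × 12.70/35.50 = 2.590 mV.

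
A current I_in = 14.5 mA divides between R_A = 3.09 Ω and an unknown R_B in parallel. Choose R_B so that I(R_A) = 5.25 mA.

Two-branch current divider: I_A = I_in · R_B/(R_A + R_B).
With f = 0.3621, R_B = R_A · f/(1−f) = 3.09 × 0.5676 = 1.754 Ω.

R_B ≈ 1.75 Ω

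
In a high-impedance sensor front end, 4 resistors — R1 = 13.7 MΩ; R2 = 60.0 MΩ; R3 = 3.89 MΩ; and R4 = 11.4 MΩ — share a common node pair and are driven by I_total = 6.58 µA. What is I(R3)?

Conductances: ΣG = 1/13.7 + 1/60.0 + 1/3.89 + 1/11.4 = 0.4344 (1/MΩ).
R3 takes the fraction G_k/ΣG = 0.2571/0.4344 = 0.5917, so I = 6.58 × 0.5917 = 3.893 µA.

I ≈ 3.89 µA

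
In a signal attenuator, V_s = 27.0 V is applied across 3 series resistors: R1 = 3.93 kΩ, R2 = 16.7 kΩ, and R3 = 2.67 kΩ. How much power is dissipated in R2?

ΣR = 23.30 kΩ → I = 27.0/23.30 = 1.159 mA.
P(R2) = I²·R2 = (1.159)² × 16.7 = 22.42 mW.

P ≈ 22.4 mW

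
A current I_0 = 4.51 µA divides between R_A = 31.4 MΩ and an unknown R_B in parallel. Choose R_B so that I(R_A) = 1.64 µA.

Two-branch current divider: I_A = I_0 · R_B/(R_A + R_B).
1.64/4.51 = R_B/(R_A + R_B) → R_B = R_A · (0.3636)/(1 − 0.3636) = 31.4 × 0.5714 = 17.94 MΩ.

R_B ≈ 17.9 MΩ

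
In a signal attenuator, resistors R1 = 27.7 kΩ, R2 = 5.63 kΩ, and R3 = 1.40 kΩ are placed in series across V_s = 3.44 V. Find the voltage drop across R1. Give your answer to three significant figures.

V ≈ 2.74 V

Series total: ΣR = 27.7 + 5.63 + 1.40 = 34.73 kΩ.
V = V_s · R/ΣR = 3.44 × 0.7976 = 2.744 V.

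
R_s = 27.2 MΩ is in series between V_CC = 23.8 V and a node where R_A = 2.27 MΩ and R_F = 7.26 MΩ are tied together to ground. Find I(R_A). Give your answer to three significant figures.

Parallel bank: R_p = 1/(1/2.27 + 1/7.26) = 1.729 MΩ.
V_A = 23.8 × 1.729/28.93 = 1.423 V.
Branch current I = V_A/R_A = 1.423/2.27 = 0.6267 µA.

I ≈ 0.627 µA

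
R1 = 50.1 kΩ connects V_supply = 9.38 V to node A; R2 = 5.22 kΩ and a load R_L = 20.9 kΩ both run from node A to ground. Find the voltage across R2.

V_out ≈ 0.722 V

First combine the lower leg with the load: R2 ‖ R_L = 4.177 kΩ.
Then V_out = V_supply · R2'/(R1 + R2') = 9.38 × 4.177/54.28 = 0.7218 V.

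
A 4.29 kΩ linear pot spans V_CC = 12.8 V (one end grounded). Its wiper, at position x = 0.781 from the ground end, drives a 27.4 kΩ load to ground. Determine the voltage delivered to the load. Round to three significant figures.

V_out ≈ 9.74 V

The pot divides into 0.9395 kΩ above the wiper and 3.350 kΩ below.
R_L loads the lower segment: effective lower R = 2.985 kΩ.
Then V_out = V_CC · 2.985/(0.9395 + 2.985) = 9.736 V.
(Unloaded: V_out = x·V_CC = 10.0 V.)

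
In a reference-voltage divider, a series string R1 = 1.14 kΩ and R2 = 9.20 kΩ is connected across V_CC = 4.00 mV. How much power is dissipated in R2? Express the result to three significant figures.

P ≈ 1.38 nW

The common current is I = 4.00/10.34 = 0.3868 µA.
V(R2) = I·R = 3.559 mV; P = V·I = 3.559 × 0.3868 = 1.377 nW.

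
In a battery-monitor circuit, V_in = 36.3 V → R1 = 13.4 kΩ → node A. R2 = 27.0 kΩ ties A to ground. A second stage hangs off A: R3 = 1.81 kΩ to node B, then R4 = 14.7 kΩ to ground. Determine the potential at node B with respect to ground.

V_B ≈ 14.0 V

Node A sees R2 in parallel with the series input of stage 2, R3 + R4 = 16.51 kΩ.
Effective lower resistance at A: R2 ‖ 16.51 = 10.25 kΩ.
So V_A = 36.3 × 0.4333 = 15.73 V.
Stage 2 is unloaded, so V_B = V_A · R4/(R3+R4) = 15.73 × 14.7/16.51 = 14.00 V.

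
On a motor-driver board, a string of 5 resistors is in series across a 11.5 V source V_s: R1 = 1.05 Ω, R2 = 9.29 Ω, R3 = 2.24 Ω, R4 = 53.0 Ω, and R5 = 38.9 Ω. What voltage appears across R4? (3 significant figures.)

V ≈ 5.83 V

ΣR = 1.05 + 9.29 + 2.24 + 53.0 + 38.9 = 104.5 Ω.
Voltage divider: V = V_s · (53.00 / 104.5) = 11.5 × 0.5073 = 5.834 V.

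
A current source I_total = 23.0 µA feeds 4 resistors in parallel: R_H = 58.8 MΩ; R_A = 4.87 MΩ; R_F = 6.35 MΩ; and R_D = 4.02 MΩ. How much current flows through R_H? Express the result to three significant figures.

I ≈ 0.622 µA

Total conductance ΣG = 1/58.8 + 1/4.87 + 1/6.35 + 1/4.02 = 0.6286 (units of 1/MΩ).
R_H takes the fraction G_k/ΣG = 0.01701/0.6286 = 0.02706, so I = 23.0 × 0.02706 = 0.6223 µA.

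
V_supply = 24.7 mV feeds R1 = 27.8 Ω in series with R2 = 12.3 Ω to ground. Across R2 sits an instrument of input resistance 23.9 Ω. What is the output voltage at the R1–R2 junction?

The load sits in parallel with R2, giving an effective lower resistance R2' = R2·R_L/(R2+R_L) = 8.121 Ω.
Now apply the divider: V_out = 24.7 × 0.2261 = 5.584 mV.

V_out ≈ 5.58 mV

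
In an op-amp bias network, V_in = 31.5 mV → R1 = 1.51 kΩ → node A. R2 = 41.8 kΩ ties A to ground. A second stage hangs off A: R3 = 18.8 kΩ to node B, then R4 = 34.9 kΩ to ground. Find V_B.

Looking into the second stage from A: R3 + R4 = 53.70 kΩ appears in parallel with R2.
R2 ‖ (R3+R4) = 23.50 kΩ.
So V_A = 31.5 × 0.9396 = 29.60 mV.
Stage 2 is unloaded, so V_B = V_A · R4/(R3+R4) = 29.60 × 34.9/53.70 = 19.24 mV.

V_B ≈ 19.2 mV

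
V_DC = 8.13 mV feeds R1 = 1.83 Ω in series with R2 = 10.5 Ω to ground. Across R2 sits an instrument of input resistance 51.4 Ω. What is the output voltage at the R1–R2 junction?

The load sits in parallel with R2, giving an effective lower resistance R2' = R2·R_L/(R2+R_L) = 8.719 Ω.
Now apply the divider: V_out = 8.13 × 0.8265 = 6.720 mV.
(Unloaded it would be 6.92 mV; the load pulls it down.)

V_out ≈ 6.72 mV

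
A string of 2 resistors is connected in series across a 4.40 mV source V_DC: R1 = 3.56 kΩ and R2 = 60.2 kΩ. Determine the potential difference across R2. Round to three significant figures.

ΣR = 3.56 + 60.2 = 63.76 kΩ.
Voltage divider: V = V_DC · (60.20 / 63.76) = 4.40 × 0.9442 = 4.154 mV.

V ≈ 4.15 mV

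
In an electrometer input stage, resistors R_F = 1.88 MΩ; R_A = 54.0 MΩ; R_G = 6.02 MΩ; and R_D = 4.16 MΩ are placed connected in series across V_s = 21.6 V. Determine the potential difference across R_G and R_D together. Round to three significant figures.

V ≈ 3.33 V

ΣR = 1.88 + 54.0 + 6.02 + 4.16 = 66.06 MΩ.
R_{R_G..R_D} = 6.02 + 4.16 = 10.18 MΩ.
By the voltage-divider rule, V = 21.6 × 10.18/66.06 = 3.329 V.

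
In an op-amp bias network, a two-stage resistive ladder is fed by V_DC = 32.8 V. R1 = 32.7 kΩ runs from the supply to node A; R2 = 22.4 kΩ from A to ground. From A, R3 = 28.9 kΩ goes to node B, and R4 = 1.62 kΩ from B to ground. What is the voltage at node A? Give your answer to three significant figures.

V_A ≈ 9.29 V

Node A sees R2 in parallel with the series input of stage 2, R3 + R4 = 30.52 kΩ.
Effective lower resistance at A: R2 ‖ 30.52 = 12.92 kΩ.
First divider: V_A = V_DC · 12.92/(32.7 + 12.92) = 9.288 V.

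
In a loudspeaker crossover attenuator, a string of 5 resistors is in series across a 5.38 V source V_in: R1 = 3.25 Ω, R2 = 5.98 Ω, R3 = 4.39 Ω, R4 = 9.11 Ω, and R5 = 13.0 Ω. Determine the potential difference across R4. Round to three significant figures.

Series total: ΣR = 3.25 + 5.98 + 4.39 + 9.11 + 13.0 = 35.73 Ω.
V = V_in · R/ΣR = 5.38 × 0.2550 = 1.372 V.

V ≈ 1.37 V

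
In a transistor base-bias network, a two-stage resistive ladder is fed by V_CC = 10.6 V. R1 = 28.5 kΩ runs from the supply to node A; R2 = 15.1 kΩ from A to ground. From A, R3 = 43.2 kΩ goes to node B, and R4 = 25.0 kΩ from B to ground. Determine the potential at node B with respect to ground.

V_B ≈ 1.18 V

The second stage (R3 + R4 = 68.20 kΩ) loads node A in parallel with R2.
R2 ‖ (R3+R4) = 12.36 kΩ.
First divider: V_A = V_CC · 12.36/(28.5 + 12.36) = 3.207 V.
V_B = V_A × 0.3666 = 1.176 V.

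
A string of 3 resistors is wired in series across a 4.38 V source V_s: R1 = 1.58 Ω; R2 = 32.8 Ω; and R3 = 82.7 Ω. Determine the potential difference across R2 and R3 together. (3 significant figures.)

V ≈ 4.32 V

Series total: ΣR = 1.58 + 32.8 + 82.7 = 117.1 Ω.
R_{R2..R3} = 32.8 + 82.7 = 115.5 Ω.
V = V_s · R/ΣR = 4.38 × 0.9865 = 4.321 V.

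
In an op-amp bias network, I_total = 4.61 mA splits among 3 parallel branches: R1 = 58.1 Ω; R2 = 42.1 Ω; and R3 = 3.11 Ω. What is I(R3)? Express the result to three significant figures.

I ≈ 4.09 mA

ΣG = 1/58.1 + 1/42.1 + 1/3.11 = 0.3625.
Current divider: I(R3) = I_total · G_k/ΣG = 4.61 × (0.3215/0.3625) = 4.61 × 0.8870 = 4.089 mA.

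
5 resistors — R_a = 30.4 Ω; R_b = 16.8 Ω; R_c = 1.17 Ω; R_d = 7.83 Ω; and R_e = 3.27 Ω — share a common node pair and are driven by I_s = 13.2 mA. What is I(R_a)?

ΣG = 1/30.4 + 1/16.8 + 1/1.17 + 1/7.83 + 1/3.27 = 1.381.
R_a takes the fraction G_k/ΣG = 0.03289/1.381 = 0.02383, so I = 13.2 × 0.02383 = 0.3145 mA.

I ≈ 0.314 mA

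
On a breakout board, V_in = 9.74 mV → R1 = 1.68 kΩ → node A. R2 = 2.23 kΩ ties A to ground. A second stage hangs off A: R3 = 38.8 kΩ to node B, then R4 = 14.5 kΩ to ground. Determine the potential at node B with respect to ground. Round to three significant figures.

The second stage (R3 + R4 = 53.30 kΩ) loads node A in parallel with R2.
Effective lower resistance at A: R2 ‖ 53.30 = 2.140 kΩ.
So V_A = 9.74 × 0.5603 = 5.457 mV.
V_B = V_A × 0.2720 = 1.485 mV.

V_B ≈ 1.48 mV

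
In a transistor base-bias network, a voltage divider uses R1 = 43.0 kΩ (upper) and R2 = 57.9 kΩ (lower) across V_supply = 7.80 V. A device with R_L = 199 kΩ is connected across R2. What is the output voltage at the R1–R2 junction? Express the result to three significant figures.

First combine the lower leg with the load: R2 ‖ R_L = 44.85 kΩ.
Voltage divider with the loaded lower leg: V_out = 7.80 × 44.85/(43.0 + 44.85) = 7.80 × 0.5105 = 3.982 V.

V_out ≈ 3.98 V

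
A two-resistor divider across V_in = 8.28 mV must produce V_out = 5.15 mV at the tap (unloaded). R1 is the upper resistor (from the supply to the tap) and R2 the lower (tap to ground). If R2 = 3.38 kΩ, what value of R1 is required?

V_out/V_in = R2/(R1+R2) = 0.6220.
Rearranging, R1 = R2·(1−k)/k = 3.38 × 0.6078 = 2.054 kΩ.

R1 ≈ 2.05 kΩ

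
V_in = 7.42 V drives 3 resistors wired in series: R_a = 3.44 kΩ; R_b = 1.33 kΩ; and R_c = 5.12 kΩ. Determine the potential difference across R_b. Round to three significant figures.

Series total: ΣR = 3.44 + 1.33 + 5.12 = 9.890 kΩ.
Voltage divider: V = V_in · (1.330 / 9.890) = 7.42 × 0.1345 = 0.9978 V.

V ≈ 0.998 V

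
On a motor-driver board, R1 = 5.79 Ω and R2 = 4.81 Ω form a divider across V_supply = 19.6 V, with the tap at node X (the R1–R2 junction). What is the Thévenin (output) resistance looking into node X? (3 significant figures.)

R_th ≈ 2.63 Ω

Zeroing V_supply shorts the top of R1 to ground, so R_th = R1 ‖ R2 = 2.627 Ω.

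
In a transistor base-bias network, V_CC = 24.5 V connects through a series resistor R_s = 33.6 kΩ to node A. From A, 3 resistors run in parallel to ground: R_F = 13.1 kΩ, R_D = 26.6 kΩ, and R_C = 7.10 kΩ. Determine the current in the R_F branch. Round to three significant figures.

I ≈ 0.196 mA

Parallel bank: R_p = 1/(1/13.1 + 1/26.6 + 1/7.10) = 3.925 kΩ.
Node voltage V_A = V_CC · R_p/(R_s + R_p) = 24.5 × 0.1046 = 2.563 V.
Branch current I = V_A/R_F = 2.563/13.1 = 0.1956 mA.
(Equivalently: I_total = 0.6529 mA, then current-divider fraction G_k/ΣG = 0.2996.)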